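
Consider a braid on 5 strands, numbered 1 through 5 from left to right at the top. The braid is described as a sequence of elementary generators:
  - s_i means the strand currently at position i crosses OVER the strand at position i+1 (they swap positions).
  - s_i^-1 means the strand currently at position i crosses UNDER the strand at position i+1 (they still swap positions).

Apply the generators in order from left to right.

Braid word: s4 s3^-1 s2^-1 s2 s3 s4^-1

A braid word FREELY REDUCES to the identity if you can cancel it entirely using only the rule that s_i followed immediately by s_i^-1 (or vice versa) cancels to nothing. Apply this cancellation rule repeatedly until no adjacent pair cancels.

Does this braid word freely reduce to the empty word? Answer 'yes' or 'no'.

Gen 1 (s4): push. Stack: [s4]
Gen 2 (s3^-1): push. Stack: [s4 s3^-1]
Gen 3 (s2^-1): push. Stack: [s4 s3^-1 s2^-1]
Gen 4 (s2): cancels prior s2^-1. Stack: [s4 s3^-1]
Gen 5 (s3): cancels prior s3^-1. Stack: [s4]
Gen 6 (s4^-1): cancels prior s4. Stack: []
Reduced word: (empty)

Answer: yes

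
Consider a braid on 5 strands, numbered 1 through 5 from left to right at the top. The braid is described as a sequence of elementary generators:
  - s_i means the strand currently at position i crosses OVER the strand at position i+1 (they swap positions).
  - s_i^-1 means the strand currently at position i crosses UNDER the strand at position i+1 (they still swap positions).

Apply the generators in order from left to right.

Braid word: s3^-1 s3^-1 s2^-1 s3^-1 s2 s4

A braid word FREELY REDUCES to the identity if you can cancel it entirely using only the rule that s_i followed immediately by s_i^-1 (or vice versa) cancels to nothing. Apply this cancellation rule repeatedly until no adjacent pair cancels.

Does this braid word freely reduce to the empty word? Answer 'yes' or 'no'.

Answer: no

Derivation:
Gen 1 (s3^-1): push. Stack: [s3^-1]
Gen 2 (s3^-1): push. Stack: [s3^-1 s3^-1]
Gen 3 (s2^-1): push. Stack: [s3^-1 s3^-1 s2^-1]
Gen 4 (s3^-1): push. Stack: [s3^-1 s3^-1 s2^-1 s3^-1]
Gen 5 (s2): push. Stack: [s3^-1 s3^-1 s2^-1 s3^-1 s2]
Gen 6 (s4): push. Stack: [s3^-1 s3^-1 s2^-1 s3^-1 s2 s4]
Reduced word: s3^-1 s3^-1 s2^-1 s3^-1 s2 s4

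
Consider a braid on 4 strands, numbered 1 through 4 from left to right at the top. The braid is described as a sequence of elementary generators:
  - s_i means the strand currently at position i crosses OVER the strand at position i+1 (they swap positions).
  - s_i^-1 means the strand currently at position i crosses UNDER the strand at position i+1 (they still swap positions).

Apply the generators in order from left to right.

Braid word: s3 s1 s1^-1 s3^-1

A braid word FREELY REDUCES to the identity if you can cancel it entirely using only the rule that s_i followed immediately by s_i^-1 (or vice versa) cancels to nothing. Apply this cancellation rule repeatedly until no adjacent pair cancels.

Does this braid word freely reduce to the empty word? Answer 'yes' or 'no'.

Gen 1 (s3): push. Stack: [s3]
Gen 2 (s1): push. Stack: [s3 s1]
Gen 3 (s1^-1): cancels prior s1. Stack: [s3]
Gen 4 (s3^-1): cancels prior s3. Stack: []
Reduced word: (empty)

Answer: yes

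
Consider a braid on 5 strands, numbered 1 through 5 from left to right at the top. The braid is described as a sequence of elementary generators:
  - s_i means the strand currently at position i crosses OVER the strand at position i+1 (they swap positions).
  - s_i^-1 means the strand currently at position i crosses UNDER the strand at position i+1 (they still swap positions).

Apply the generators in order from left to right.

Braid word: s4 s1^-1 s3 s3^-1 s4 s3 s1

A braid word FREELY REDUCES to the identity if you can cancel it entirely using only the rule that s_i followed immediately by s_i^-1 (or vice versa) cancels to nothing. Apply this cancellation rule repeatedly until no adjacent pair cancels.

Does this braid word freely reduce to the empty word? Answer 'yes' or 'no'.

Answer: no

Derivation:
Gen 1 (s4): push. Stack: [s4]
Gen 2 (s1^-1): push. Stack: [s4 s1^-1]
Gen 3 (s3): push. Stack: [s4 s1^-1 s3]
Gen 4 (s3^-1): cancels prior s3. Stack: [s4 s1^-1]
Gen 5 (s4): push. Stack: [s4 s1^-1 s4]
Gen 6 (s3): push. Stack: [s4 s1^-1 s4 s3]
Gen 7 (s1): push. Stack: [s4 s1^-1 s4 s3 s1]
Reduced word: s4 s1^-1 s4 s3 s1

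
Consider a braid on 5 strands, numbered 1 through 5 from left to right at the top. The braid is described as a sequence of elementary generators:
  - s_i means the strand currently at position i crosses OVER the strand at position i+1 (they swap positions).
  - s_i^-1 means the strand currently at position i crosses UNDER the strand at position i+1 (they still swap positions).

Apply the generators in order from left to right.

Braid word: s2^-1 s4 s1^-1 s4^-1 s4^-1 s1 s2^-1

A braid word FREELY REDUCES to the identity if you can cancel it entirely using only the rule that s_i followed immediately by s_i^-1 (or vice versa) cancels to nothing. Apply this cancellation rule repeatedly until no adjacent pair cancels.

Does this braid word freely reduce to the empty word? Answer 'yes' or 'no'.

Gen 1 (s2^-1): push. Stack: [s2^-1]
Gen 2 (s4): push. Stack: [s2^-1 s4]
Gen 3 (s1^-1): push. Stack: [s2^-1 s4 s1^-1]
Gen 4 (s4^-1): push. Stack: [s2^-1 s4 s1^-1 s4^-1]
Gen 5 (s4^-1): push. Stack: [s2^-1 s4 s1^-1 s4^-1 s4^-1]
Gen 6 (s1): push. Stack: [s2^-1 s4 s1^-1 s4^-1 s4^-1 s1]
Gen 7 (s2^-1): push. Stack: [s2^-1 s4 s1^-1 s4^-1 s4^-1 s1 s2^-1]
Reduced word: s2^-1 s4 s1^-1 s4^-1 s4^-1 s1 s2^-1

Answer: no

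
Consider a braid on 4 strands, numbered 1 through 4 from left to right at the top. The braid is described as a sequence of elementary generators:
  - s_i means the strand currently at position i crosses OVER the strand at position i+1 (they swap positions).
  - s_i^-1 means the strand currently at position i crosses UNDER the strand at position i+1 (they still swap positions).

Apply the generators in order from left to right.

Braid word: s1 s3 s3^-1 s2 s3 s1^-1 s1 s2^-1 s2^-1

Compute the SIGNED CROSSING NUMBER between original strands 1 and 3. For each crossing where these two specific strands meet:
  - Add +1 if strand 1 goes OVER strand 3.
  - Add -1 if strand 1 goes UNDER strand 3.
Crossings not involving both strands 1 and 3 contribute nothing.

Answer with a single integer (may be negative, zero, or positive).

Answer: 1

Derivation:
Gen 1: crossing 1x2. Both 1&3? no. Sum: 0
Gen 2: crossing 3x4. Both 1&3? no. Sum: 0
Gen 3: crossing 4x3. Both 1&3? no. Sum: 0
Gen 4: 1 over 3. Both 1&3? yes. Contrib: +1. Sum: 1
Gen 5: crossing 1x4. Both 1&3? no. Sum: 1
Gen 6: crossing 2x3. Both 1&3? no. Sum: 1
Gen 7: crossing 3x2. Both 1&3? no. Sum: 1
Gen 8: crossing 3x4. Both 1&3? no. Sum: 1
Gen 9: crossing 4x3. Both 1&3? no. Sum: 1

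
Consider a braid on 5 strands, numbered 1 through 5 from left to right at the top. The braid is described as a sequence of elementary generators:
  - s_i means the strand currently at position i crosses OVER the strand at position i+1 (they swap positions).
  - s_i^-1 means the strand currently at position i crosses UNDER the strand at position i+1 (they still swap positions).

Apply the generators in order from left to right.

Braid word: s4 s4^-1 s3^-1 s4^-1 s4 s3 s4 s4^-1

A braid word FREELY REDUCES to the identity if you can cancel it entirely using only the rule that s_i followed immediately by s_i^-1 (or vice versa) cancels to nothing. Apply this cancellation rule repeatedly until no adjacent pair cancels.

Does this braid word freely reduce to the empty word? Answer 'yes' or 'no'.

Gen 1 (s4): push. Stack: [s4]
Gen 2 (s4^-1): cancels prior s4. Stack: []
Gen 3 (s3^-1): push. Stack: [s3^-1]
Gen 4 (s4^-1): push. Stack: [s3^-1 s4^-1]
Gen 5 (s4): cancels prior s4^-1. Stack: [s3^-1]
Gen 6 (s3): cancels prior s3^-1. Stack: []
Gen 7 (s4): push. Stack: [s4]
Gen 8 (s4^-1): cancels prior s4. Stack: []
Reduced word: (empty)

Answer: yes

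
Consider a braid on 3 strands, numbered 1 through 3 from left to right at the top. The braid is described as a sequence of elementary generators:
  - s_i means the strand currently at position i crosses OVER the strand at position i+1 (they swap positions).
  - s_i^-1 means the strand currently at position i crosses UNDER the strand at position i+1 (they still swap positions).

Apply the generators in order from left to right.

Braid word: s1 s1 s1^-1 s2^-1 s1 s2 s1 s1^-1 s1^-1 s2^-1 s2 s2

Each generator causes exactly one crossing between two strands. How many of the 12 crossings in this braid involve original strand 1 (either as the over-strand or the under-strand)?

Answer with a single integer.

Answer: 8

Derivation:
Gen 1: crossing 1x2. Involves strand 1? yes. Count so far: 1
Gen 2: crossing 2x1. Involves strand 1? yes. Count so far: 2
Gen 3: crossing 1x2. Involves strand 1? yes. Count so far: 3
Gen 4: crossing 1x3. Involves strand 1? yes. Count so far: 4
Gen 5: crossing 2x3. Involves strand 1? no. Count so far: 4
Gen 6: crossing 2x1. Involves strand 1? yes. Count so far: 5
Gen 7: crossing 3x1. Involves strand 1? yes. Count so far: 6
Gen 8: crossing 1x3. Involves strand 1? yes. Count so far: 7
Gen 9: crossing 3x1. Involves strand 1? yes. Count so far: 8
Gen 10: crossing 3x2. Involves strand 1? no. Count so far: 8
Gen 11: crossing 2x3. Involves strand 1? no. Count so far: 8
Gen 12: crossing 3x2. Involves strand 1? no. Count so far: 8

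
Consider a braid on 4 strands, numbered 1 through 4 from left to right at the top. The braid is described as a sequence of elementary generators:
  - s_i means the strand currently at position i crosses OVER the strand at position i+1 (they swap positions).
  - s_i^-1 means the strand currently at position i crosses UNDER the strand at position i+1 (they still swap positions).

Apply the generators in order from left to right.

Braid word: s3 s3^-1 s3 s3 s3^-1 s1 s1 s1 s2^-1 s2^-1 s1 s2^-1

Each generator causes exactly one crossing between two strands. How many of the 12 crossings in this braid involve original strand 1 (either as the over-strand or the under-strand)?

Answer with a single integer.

Answer: 6

Derivation:
Gen 1: crossing 3x4. Involves strand 1? no. Count so far: 0
Gen 2: crossing 4x3. Involves strand 1? no. Count so far: 0
Gen 3: crossing 3x4. Involves strand 1? no. Count so far: 0
Gen 4: crossing 4x3. Involves strand 1? no. Count so far: 0
Gen 5: crossing 3x4. Involves strand 1? no. Count so far: 0
Gen 6: crossing 1x2. Involves strand 1? yes. Count so far: 1
Gen 7: crossing 2x1. Involves strand 1? yes. Count so far: 2
Gen 8: crossing 1x2. Involves strand 1? yes. Count so far: 3
Gen 9: crossing 1x4. Involves strand 1? yes. Count so far: 4
Gen 10: crossing 4x1. Involves strand 1? yes. Count so far: 5
Gen 11: crossing 2x1. Involves strand 1? yes. Count so far: 6
Gen 12: crossing 2x4. Involves strand 1? no. Count so far: 6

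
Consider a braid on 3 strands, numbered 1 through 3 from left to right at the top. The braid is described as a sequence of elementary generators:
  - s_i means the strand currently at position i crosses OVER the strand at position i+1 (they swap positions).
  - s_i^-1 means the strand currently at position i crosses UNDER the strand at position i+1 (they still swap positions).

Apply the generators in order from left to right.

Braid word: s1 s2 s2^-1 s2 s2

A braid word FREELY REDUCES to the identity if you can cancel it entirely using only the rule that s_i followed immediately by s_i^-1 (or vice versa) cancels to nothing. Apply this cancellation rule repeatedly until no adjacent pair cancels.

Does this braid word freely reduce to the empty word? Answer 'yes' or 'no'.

Gen 1 (s1): push. Stack: [s1]
Gen 2 (s2): push. Stack: [s1 s2]
Gen 3 (s2^-1): cancels prior s2. Stack: [s1]
Gen 4 (s2): push. Stack: [s1 s2]
Gen 5 (s2): push. Stack: [s1 s2 s2]
Reduced word: s1 s2 s2

Answer: no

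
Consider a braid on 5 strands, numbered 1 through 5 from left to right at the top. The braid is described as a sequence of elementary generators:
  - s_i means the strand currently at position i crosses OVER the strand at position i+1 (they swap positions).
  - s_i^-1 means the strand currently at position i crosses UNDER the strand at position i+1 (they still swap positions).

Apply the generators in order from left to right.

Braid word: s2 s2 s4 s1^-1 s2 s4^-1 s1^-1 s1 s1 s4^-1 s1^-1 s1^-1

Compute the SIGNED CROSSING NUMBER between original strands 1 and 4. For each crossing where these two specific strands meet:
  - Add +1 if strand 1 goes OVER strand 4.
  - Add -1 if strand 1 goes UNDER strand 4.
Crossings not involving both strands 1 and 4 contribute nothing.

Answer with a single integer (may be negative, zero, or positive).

Answer: 0

Derivation:
Gen 1: crossing 2x3. Both 1&4? no. Sum: 0
Gen 2: crossing 3x2. Both 1&4? no. Sum: 0
Gen 3: crossing 4x5. Both 1&4? no. Sum: 0
Gen 4: crossing 1x2. Both 1&4? no. Sum: 0
Gen 5: crossing 1x3. Both 1&4? no. Sum: 0
Gen 6: crossing 5x4. Both 1&4? no. Sum: 0
Gen 7: crossing 2x3. Both 1&4? no. Sum: 0
Gen 8: crossing 3x2. Both 1&4? no. Sum: 0
Gen 9: crossing 2x3. Both 1&4? no. Sum: 0
Gen 10: crossing 4x5. Both 1&4? no. Sum: 0
Gen 11: crossing 3x2. Both 1&4? no. Sum: 0
Gen 12: crossing 2x3. Both 1&4? no. Sum: 0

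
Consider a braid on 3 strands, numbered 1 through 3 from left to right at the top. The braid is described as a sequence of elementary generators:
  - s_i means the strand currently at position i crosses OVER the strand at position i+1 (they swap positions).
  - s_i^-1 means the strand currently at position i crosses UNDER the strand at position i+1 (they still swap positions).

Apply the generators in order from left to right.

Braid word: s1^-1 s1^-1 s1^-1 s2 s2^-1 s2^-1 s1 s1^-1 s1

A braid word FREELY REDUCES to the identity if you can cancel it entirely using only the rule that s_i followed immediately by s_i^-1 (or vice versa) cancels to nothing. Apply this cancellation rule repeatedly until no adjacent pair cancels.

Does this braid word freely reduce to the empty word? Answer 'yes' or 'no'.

Gen 1 (s1^-1): push. Stack: [s1^-1]
Gen 2 (s1^-1): push. Stack: [s1^-1 s1^-1]
Gen 3 (s1^-1): push. Stack: [s1^-1 s1^-1 s1^-1]
Gen 4 (s2): push. Stack: [s1^-1 s1^-1 s1^-1 s2]
Gen 5 (s2^-1): cancels prior s2. Stack: [s1^-1 s1^-1 s1^-1]
Gen 6 (s2^-1): push. Stack: [s1^-1 s1^-1 s1^-1 s2^-1]
Gen 7 (s1): push. Stack: [s1^-1 s1^-1 s1^-1 s2^-1 s1]
Gen 8 (s1^-1): cancels prior s1. Stack: [s1^-1 s1^-1 s1^-1 s2^-1]
Gen 9 (s1): push. Stack: [s1^-1 s1^-1 s1^-1 s2^-1 s1]
Reduced word: s1^-1 s1^-1 s1^-1 s2^-1 s1

Answer: no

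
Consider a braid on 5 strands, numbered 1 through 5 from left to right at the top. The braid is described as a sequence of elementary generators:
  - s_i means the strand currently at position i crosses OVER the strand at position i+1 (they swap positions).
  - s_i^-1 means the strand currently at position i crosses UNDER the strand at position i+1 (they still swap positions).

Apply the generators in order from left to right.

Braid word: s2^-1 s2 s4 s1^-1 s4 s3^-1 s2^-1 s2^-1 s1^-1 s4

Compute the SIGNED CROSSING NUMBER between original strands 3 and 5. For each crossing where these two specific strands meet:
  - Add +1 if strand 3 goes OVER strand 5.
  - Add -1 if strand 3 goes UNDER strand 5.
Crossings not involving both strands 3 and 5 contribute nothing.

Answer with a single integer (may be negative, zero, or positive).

Gen 1: crossing 2x3. Both 3&5? no. Sum: 0
Gen 2: crossing 3x2. Both 3&5? no. Sum: 0
Gen 3: crossing 4x5. Both 3&5? no. Sum: 0
Gen 4: crossing 1x2. Both 3&5? no. Sum: 0
Gen 5: crossing 5x4. Both 3&5? no. Sum: 0
Gen 6: crossing 3x4. Both 3&5? no. Sum: 0
Gen 7: crossing 1x4. Both 3&5? no. Sum: 0
Gen 8: crossing 4x1. Both 3&5? no. Sum: 0
Gen 9: crossing 2x1. Both 3&5? no. Sum: 0
Gen 10: 3 over 5. Both 3&5? yes. Contrib: +1. Sum: 1

Answer: 1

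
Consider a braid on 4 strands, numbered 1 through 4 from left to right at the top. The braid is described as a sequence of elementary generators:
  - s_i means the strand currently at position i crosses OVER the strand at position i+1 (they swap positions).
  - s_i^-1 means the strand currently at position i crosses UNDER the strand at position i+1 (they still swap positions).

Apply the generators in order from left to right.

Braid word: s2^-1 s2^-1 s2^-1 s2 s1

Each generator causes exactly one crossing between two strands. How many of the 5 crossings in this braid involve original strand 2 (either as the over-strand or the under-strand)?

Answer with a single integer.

Answer: 5

Derivation:
Gen 1: crossing 2x3. Involves strand 2? yes. Count so far: 1
Gen 2: crossing 3x2. Involves strand 2? yes. Count so far: 2
Gen 3: crossing 2x3. Involves strand 2? yes. Count so far: 3
Gen 4: crossing 3x2. Involves strand 2? yes. Count so far: 4
Gen 5: crossing 1x2. Involves strand 2? yes. Count so far: 5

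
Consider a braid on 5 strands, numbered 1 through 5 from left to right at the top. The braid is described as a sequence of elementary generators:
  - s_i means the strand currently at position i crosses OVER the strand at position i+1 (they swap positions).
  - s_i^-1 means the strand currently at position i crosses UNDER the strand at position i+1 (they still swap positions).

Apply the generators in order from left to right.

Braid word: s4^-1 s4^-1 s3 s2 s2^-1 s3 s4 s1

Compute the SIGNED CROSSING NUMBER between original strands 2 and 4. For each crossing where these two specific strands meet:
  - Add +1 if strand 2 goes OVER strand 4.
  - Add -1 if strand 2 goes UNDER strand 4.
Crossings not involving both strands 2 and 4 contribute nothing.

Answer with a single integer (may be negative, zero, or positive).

Gen 1: crossing 4x5. Both 2&4? no. Sum: 0
Gen 2: crossing 5x4. Both 2&4? no. Sum: 0
Gen 3: crossing 3x4. Both 2&4? no. Sum: 0
Gen 4: 2 over 4. Both 2&4? yes. Contrib: +1. Sum: 1
Gen 5: 4 under 2. Both 2&4? yes. Contrib: +1. Sum: 2
Gen 6: crossing 4x3. Both 2&4? no. Sum: 2
Gen 7: crossing 4x5. Both 2&4? no. Sum: 2
Gen 8: crossing 1x2. Both 2&4? no. Sum: 2

Answer: 2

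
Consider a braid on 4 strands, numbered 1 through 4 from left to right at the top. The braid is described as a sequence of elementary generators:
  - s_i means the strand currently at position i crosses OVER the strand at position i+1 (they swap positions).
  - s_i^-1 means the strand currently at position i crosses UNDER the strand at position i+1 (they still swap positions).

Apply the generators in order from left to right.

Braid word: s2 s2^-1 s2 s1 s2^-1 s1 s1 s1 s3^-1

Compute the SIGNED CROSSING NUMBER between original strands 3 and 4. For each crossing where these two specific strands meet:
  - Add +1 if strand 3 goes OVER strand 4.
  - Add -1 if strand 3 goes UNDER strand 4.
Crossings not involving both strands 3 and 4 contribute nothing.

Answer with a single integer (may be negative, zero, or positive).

Gen 1: crossing 2x3. Both 3&4? no. Sum: 0
Gen 2: crossing 3x2. Both 3&4? no. Sum: 0
Gen 3: crossing 2x3. Both 3&4? no. Sum: 0
Gen 4: crossing 1x3. Both 3&4? no. Sum: 0
Gen 5: crossing 1x2. Both 3&4? no. Sum: 0
Gen 6: crossing 3x2. Both 3&4? no. Sum: 0
Gen 7: crossing 2x3. Both 3&4? no. Sum: 0
Gen 8: crossing 3x2. Both 3&4? no. Sum: 0
Gen 9: crossing 1x4. Both 3&4? no. Sum: 0

Answer: 0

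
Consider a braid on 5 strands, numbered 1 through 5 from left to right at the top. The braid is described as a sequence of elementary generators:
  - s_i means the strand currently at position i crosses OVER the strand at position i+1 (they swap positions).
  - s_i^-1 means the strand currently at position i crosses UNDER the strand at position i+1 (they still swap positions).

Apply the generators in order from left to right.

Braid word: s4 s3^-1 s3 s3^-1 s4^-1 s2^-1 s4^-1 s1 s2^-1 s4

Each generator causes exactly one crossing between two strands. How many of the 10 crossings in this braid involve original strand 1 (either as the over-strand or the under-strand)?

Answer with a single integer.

Answer: 2

Derivation:
Gen 1: crossing 4x5. Involves strand 1? no. Count so far: 0
Gen 2: crossing 3x5. Involves strand 1? no. Count so far: 0
Gen 3: crossing 5x3. Involves strand 1? no. Count so far: 0
Gen 4: crossing 3x5. Involves strand 1? no. Count so far: 0
Gen 5: crossing 3x4. Involves strand 1? no. Count so far: 0
Gen 6: crossing 2x5. Involves strand 1? no. Count so far: 0
Gen 7: crossing 4x3. Involves strand 1? no. Count so far: 0
Gen 8: crossing 1x5. Involves strand 1? yes. Count so far: 1
Gen 9: crossing 1x2. Involves strand 1? yes. Count so far: 2
Gen 10: crossing 3x4. Involves strand 1? no. Count so far: 2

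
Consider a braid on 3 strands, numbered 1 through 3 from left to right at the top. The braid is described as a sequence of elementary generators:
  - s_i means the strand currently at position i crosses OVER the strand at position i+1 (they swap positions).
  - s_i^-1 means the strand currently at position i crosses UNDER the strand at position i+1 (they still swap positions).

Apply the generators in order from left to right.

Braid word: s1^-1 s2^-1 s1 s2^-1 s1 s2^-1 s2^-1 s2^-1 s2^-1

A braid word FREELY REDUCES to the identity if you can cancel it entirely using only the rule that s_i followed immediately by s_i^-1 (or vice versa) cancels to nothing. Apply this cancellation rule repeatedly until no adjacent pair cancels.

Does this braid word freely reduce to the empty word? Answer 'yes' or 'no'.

Gen 1 (s1^-1): push. Stack: [s1^-1]
Gen 2 (s2^-1): push. Stack: [s1^-1 s2^-1]
Gen 3 (s1): push. Stack: [s1^-1 s2^-1 s1]
Gen 4 (s2^-1): push. Stack: [s1^-1 s2^-1 s1 s2^-1]
Gen 5 (s1): push. Stack: [s1^-1 s2^-1 s1 s2^-1 s1]
Gen 6 (s2^-1): push. Stack: [s1^-1 s2^-1 s1 s2^-1 s1 s2^-1]
Gen 7 (s2^-1): push. Stack: [s1^-1 s2^-1 s1 s2^-1 s1 s2^-1 s2^-1]
Gen 8 (s2^-1): push. Stack: [s1^-1 s2^-1 s1 s2^-1 s1 s2^-1 s2^-1 s2^-1]
Gen 9 (s2^-1): push. Stack: [s1^-1 s2^-1 s1 s2^-1 s1 s2^-1 s2^-1 s2^-1 s2^-1]
Reduced word: s1^-1 s2^-1 s1 s2^-1 s1 s2^-1 s2^-1 s2^-1 s2^-1

Answer: no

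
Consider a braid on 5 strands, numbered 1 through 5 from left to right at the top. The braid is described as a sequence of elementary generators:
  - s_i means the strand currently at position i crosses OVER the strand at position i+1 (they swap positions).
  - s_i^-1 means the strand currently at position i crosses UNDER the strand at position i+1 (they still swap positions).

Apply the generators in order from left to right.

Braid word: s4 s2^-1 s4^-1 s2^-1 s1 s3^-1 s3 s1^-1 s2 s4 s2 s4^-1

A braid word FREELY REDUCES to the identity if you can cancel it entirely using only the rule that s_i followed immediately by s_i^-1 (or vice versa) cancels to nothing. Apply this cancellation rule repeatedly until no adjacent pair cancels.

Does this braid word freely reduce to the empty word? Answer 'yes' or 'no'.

Gen 1 (s4): push. Stack: [s4]
Gen 2 (s2^-1): push. Stack: [s4 s2^-1]
Gen 3 (s4^-1): push. Stack: [s4 s2^-1 s4^-1]
Gen 4 (s2^-1): push. Stack: [s4 s2^-1 s4^-1 s2^-1]
Gen 5 (s1): push. Stack: [s4 s2^-1 s4^-1 s2^-1 s1]
Gen 6 (s3^-1): push. Stack: [s4 s2^-1 s4^-1 s2^-1 s1 s3^-1]
Gen 7 (s3): cancels prior s3^-1. Stack: [s4 s2^-1 s4^-1 s2^-1 s1]
Gen 8 (s1^-1): cancels prior s1. Stack: [s4 s2^-1 s4^-1 s2^-1]
Gen 9 (s2): cancels prior s2^-1. Stack: [s4 s2^-1 s4^-1]
Gen 10 (s4): cancels prior s4^-1. Stack: [s4 s2^-1]
Gen 11 (s2): cancels prior s2^-1. Stack: [s4]
Gen 12 (s4^-1): cancels prior s4. Stack: []
Reduced word: (empty)

Answer: yes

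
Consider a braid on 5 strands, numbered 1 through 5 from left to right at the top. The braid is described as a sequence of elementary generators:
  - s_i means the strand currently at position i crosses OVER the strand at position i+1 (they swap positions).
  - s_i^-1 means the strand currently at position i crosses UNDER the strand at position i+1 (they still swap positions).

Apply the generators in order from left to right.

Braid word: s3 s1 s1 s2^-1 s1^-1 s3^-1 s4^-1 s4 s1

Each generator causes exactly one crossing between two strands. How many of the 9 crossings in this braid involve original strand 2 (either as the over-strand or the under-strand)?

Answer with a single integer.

Gen 1: crossing 3x4. Involves strand 2? no. Count so far: 0
Gen 2: crossing 1x2. Involves strand 2? yes. Count so far: 1
Gen 3: crossing 2x1. Involves strand 2? yes. Count so far: 2
Gen 4: crossing 2x4. Involves strand 2? yes. Count so far: 3
Gen 5: crossing 1x4. Involves strand 2? no. Count so far: 3
Gen 6: crossing 2x3. Involves strand 2? yes. Count so far: 4
Gen 7: crossing 2x5. Involves strand 2? yes. Count so far: 5
Gen 8: crossing 5x2. Involves strand 2? yes. Count so far: 6
Gen 9: crossing 4x1. Involves strand 2? no. Count so far: 6

Answer: 6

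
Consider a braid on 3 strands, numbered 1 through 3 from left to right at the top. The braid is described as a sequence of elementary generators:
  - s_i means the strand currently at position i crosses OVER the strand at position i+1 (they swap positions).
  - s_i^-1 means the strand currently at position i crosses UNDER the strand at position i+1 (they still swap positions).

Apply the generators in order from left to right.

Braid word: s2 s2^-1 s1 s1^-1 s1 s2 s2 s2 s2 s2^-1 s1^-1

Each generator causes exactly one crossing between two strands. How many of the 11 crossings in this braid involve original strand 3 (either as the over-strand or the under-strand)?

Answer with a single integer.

Gen 1: crossing 2x3. Involves strand 3? yes. Count so far: 1
Gen 2: crossing 3x2. Involves strand 3? yes. Count so far: 2
Gen 3: crossing 1x2. Involves strand 3? no. Count so far: 2
Gen 4: crossing 2x1. Involves strand 3? no. Count so far: 2
Gen 5: crossing 1x2. Involves strand 3? no. Count so far: 2
Gen 6: crossing 1x3. Involves strand 3? yes. Count so far: 3
Gen 7: crossing 3x1. Involves strand 3? yes. Count so far: 4
Gen 8: crossing 1x3. Involves strand 3? yes. Count so far: 5
Gen 9: crossing 3x1. Involves strand 3? yes. Count so far: 6
Gen 10: crossing 1x3. Involves strand 3? yes. Count so far: 7
Gen 11: crossing 2x3. Involves strand 3? yes. Count so far: 8

Answer: 8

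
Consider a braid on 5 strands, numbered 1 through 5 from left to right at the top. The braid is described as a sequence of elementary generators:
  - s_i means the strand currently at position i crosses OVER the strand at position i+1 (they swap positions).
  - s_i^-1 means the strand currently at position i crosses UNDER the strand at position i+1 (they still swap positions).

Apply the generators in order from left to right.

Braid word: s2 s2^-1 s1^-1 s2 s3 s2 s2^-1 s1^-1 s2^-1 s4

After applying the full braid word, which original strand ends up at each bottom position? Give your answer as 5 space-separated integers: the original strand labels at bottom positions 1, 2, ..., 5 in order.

Answer: 3 4 2 5 1

Derivation:
Gen 1 (s2): strand 2 crosses over strand 3. Perm now: [1 3 2 4 5]
Gen 2 (s2^-1): strand 3 crosses under strand 2. Perm now: [1 2 3 4 5]
Gen 3 (s1^-1): strand 1 crosses under strand 2. Perm now: [2 1 3 4 5]
Gen 4 (s2): strand 1 crosses over strand 3. Perm now: [2 3 1 4 5]
Gen 5 (s3): strand 1 crosses over strand 4. Perm now: [2 3 4 1 5]
Gen 6 (s2): strand 3 crosses over strand 4. Perm now: [2 4 3 1 5]
Gen 7 (s2^-1): strand 4 crosses under strand 3. Perm now: [2 3 4 1 5]
Gen 8 (s1^-1): strand 2 crosses under strand 3. Perm now: [3 2 4 1 5]
Gen 9 (s2^-1): strand 2 crosses under strand 4. Perm now: [3 4 2 1 5]
Gen 10 (s4): strand 1 crosses over strand 5. Perm now: [3 4 2 5 1]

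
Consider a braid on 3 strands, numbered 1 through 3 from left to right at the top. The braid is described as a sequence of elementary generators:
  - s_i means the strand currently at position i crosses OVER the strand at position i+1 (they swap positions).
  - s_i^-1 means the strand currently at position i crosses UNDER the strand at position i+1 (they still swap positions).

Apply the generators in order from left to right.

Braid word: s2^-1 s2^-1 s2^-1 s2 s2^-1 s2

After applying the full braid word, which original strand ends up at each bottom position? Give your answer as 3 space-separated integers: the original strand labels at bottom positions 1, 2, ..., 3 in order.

Gen 1 (s2^-1): strand 2 crosses under strand 3. Perm now: [1 3 2]
Gen 2 (s2^-1): strand 3 crosses under strand 2. Perm now: [1 2 3]
Gen 3 (s2^-1): strand 2 crosses under strand 3. Perm now: [1 3 2]
Gen 4 (s2): strand 3 crosses over strand 2. Perm now: [1 2 3]
Gen 5 (s2^-1): strand 2 crosses under strand 3. Perm now: [1 3 2]
Gen 6 (s2): strand 3 crosses over strand 2. Perm now: [1 2 3]

Answer: 1 2 3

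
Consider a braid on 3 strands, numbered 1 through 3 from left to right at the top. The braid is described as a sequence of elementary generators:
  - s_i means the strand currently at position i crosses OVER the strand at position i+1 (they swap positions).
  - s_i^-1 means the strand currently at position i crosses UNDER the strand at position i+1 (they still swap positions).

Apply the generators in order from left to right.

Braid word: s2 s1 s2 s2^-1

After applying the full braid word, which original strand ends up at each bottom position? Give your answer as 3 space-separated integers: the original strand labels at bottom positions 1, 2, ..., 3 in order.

Answer: 3 1 2

Derivation:
Gen 1 (s2): strand 2 crosses over strand 3. Perm now: [1 3 2]
Gen 2 (s1): strand 1 crosses over strand 3. Perm now: [3 1 2]
Gen 3 (s2): strand 1 crosses over strand 2. Perm now: [3 2 1]
Gen 4 (s2^-1): strand 2 crosses under strand 1. Perm now: [3 1 2]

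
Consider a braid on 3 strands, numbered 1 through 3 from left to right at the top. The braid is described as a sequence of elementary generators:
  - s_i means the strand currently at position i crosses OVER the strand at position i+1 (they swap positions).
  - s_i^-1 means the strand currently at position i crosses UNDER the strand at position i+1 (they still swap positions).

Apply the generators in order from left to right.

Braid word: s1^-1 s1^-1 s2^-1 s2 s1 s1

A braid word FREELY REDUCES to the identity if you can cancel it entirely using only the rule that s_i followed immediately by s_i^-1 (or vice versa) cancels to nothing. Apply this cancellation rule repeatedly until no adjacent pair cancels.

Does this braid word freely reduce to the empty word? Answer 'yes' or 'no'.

Gen 1 (s1^-1): push. Stack: [s1^-1]
Gen 2 (s1^-1): push. Stack: [s1^-1 s1^-1]
Gen 3 (s2^-1): push. Stack: [s1^-1 s1^-1 s2^-1]
Gen 4 (s2): cancels prior s2^-1. Stack: [s1^-1 s1^-1]
Gen 5 (s1): cancels prior s1^-1. Stack: [s1^-1]
Gen 6 (s1): cancels prior s1^-1. Stack: []
Reduced word: (empty)

Answer: yes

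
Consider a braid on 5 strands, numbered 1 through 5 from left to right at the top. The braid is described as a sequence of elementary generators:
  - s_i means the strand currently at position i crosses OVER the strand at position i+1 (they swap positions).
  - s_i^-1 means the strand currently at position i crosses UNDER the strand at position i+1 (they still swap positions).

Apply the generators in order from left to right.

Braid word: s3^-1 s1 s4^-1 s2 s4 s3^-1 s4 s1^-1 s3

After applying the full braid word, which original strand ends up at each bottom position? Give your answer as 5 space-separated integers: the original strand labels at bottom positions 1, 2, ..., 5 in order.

Answer: 4 2 5 3 1

Derivation:
Gen 1 (s3^-1): strand 3 crosses under strand 4. Perm now: [1 2 4 3 5]
Gen 2 (s1): strand 1 crosses over strand 2. Perm now: [2 1 4 3 5]
Gen 3 (s4^-1): strand 3 crosses under strand 5. Perm now: [2 1 4 5 3]
Gen 4 (s2): strand 1 crosses over strand 4. Perm now: [2 4 1 5 3]
Gen 5 (s4): strand 5 crosses over strand 3. Perm now: [2 4 1 3 5]
Gen 6 (s3^-1): strand 1 crosses under strand 3. Perm now: [2 4 3 1 5]
Gen 7 (s4): strand 1 crosses over strand 5. Perm now: [2 4 3 5 1]
Gen 8 (s1^-1): strand 2 crosses under strand 4. Perm now: [4 2 3 5 1]
Gen 9 (s3): strand 3 crosses over strand 5. Perm now: [4 2 5 3 1]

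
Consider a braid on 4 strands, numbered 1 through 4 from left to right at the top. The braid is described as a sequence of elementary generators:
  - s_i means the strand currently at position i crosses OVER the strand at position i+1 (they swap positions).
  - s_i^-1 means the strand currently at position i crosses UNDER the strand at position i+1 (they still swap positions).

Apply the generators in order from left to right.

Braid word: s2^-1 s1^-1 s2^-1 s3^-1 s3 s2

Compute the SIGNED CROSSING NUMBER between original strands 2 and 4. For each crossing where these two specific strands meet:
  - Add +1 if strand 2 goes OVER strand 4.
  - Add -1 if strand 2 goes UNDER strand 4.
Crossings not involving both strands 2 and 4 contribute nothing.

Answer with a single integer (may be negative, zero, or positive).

Gen 1: crossing 2x3. Both 2&4? no. Sum: 0
Gen 2: crossing 1x3. Both 2&4? no. Sum: 0
Gen 3: crossing 1x2. Both 2&4? no. Sum: 0
Gen 4: crossing 1x4. Both 2&4? no. Sum: 0
Gen 5: crossing 4x1. Both 2&4? no. Sum: 0
Gen 6: crossing 2x1. Both 2&4? no. Sum: 0

Answer: 0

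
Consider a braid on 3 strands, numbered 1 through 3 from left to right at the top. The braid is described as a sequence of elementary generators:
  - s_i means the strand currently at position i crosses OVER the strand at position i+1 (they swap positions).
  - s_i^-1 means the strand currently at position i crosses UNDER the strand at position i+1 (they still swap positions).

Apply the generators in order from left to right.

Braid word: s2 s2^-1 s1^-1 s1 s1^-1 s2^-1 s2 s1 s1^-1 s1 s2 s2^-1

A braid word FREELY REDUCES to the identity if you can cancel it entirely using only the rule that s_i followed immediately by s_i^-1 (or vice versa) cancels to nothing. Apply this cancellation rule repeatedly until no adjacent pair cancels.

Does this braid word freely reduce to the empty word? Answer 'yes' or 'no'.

Gen 1 (s2): push. Stack: [s2]
Gen 2 (s2^-1): cancels prior s2. Stack: []
Gen 3 (s1^-1): push. Stack: [s1^-1]
Gen 4 (s1): cancels prior s1^-1. Stack: []
Gen 5 (s1^-1): push. Stack: [s1^-1]
Gen 6 (s2^-1): push. Stack: [s1^-1 s2^-1]
Gen 7 (s2): cancels prior s2^-1. Stack: [s1^-1]
Gen 8 (s1): cancels prior s1^-1. Stack: []
Gen 9 (s1^-1): push. Stack: [s1^-1]
Gen 10 (s1): cancels prior s1^-1. Stack: []
Gen 11 (s2): push. Stack: [s2]
Gen 12 (s2^-1): cancels prior s2. Stack: []
Reduced word: (empty)

Answer: yes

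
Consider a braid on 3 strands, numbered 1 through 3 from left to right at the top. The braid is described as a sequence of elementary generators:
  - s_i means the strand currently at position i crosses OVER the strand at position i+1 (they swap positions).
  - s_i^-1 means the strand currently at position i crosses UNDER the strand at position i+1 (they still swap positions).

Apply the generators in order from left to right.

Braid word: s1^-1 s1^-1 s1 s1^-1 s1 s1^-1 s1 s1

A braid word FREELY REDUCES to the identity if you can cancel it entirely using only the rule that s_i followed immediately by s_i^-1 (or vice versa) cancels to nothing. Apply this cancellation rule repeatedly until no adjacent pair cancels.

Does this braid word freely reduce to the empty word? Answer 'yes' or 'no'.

Answer: yes

Derivation:
Gen 1 (s1^-1): push. Stack: [s1^-1]
Gen 2 (s1^-1): push. Stack: [s1^-1 s1^-1]
Gen 3 (s1): cancels prior s1^-1. Stack: [s1^-1]
Gen 4 (s1^-1): push. Stack: [s1^-1 s1^-1]
Gen 5 (s1): cancels prior s1^-1. Stack: [s1^-1]
Gen 6 (s1^-1): push. Stack: [s1^-1 s1^-1]
Gen 7 (s1): cancels prior s1^-1. Stack: [s1^-1]
Gen 8 (s1): cancels prior s1^-1. Stack: []
Reduced word: (empty)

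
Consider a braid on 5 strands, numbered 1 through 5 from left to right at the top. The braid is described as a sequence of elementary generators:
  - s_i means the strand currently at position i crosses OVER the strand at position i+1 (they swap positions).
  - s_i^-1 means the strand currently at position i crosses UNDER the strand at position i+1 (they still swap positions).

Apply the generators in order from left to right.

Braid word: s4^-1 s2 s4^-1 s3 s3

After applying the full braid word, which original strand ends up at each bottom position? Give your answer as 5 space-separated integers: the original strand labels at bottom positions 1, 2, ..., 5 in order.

Answer: 1 3 2 4 5

Derivation:
Gen 1 (s4^-1): strand 4 crosses under strand 5. Perm now: [1 2 3 5 4]
Gen 2 (s2): strand 2 crosses over strand 3. Perm now: [1 3 2 5 4]
Gen 3 (s4^-1): strand 5 crosses under strand 4. Perm now: [1 3 2 4 5]
Gen 4 (s3): strand 2 crosses over strand 4. Perm now: [1 3 4 2 5]
Gen 5 (s3): strand 4 crosses over strand 2. Perm now: [1 3 2 4 5]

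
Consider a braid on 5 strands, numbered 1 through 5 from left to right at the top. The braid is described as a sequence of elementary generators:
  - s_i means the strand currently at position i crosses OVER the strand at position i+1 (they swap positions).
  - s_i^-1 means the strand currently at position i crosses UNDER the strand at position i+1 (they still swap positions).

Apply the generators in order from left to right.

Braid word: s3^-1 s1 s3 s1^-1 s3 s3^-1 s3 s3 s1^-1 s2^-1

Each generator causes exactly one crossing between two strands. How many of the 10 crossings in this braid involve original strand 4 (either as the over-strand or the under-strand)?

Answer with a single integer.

Answer: 6

Derivation:
Gen 1: crossing 3x4. Involves strand 4? yes. Count so far: 1
Gen 2: crossing 1x2. Involves strand 4? no. Count so far: 1
Gen 3: crossing 4x3. Involves strand 4? yes. Count so far: 2
Gen 4: crossing 2x1. Involves strand 4? no. Count so far: 2
Gen 5: crossing 3x4. Involves strand 4? yes. Count so far: 3
Gen 6: crossing 4x3. Involves strand 4? yes. Count so far: 4
Gen 7: crossing 3x4. Involves strand 4? yes. Count so far: 5
Gen 8: crossing 4x3. Involves strand 4? yes. Count so far: 6
Gen 9: crossing 1x2. Involves strand 4? no. Count so far: 6
Gen 10: crossing 1x3. Involves strand 4? no. Count so far: 6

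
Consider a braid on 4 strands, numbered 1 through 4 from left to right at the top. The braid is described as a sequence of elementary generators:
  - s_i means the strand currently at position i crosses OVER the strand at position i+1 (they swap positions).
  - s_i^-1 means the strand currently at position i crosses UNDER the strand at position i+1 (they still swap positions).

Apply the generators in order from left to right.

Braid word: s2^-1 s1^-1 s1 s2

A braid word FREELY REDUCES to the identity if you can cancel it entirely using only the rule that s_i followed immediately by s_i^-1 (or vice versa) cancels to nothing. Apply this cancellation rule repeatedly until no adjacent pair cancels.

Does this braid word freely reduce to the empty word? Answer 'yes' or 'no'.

Gen 1 (s2^-1): push. Stack: [s2^-1]
Gen 2 (s1^-1): push. Stack: [s2^-1 s1^-1]
Gen 3 (s1): cancels prior s1^-1. Stack: [s2^-1]
Gen 4 (s2): cancels prior s2^-1. Stack: []
Reduced word: (empty)

Answer: yes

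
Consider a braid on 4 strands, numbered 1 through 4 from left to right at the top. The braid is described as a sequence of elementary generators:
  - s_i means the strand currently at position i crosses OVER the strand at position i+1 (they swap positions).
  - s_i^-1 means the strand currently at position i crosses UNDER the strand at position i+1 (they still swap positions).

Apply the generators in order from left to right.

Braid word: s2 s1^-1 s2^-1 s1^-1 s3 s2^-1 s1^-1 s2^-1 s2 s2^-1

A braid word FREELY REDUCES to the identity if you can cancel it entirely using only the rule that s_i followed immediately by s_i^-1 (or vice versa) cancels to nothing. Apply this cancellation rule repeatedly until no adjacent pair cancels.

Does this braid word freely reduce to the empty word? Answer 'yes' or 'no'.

Answer: no

Derivation:
Gen 1 (s2): push. Stack: [s2]
Gen 2 (s1^-1): push. Stack: [s2 s1^-1]
Gen 3 (s2^-1): push. Stack: [s2 s1^-1 s2^-1]
Gen 4 (s1^-1): push. Stack: [s2 s1^-1 s2^-1 s1^-1]
Gen 5 (s3): push. Stack: [s2 s1^-1 s2^-1 s1^-1 s3]
Gen 6 (s2^-1): push. Stack: [s2 s1^-1 s2^-1 s1^-1 s3 s2^-1]
Gen 7 (s1^-1): push. Stack: [s2 s1^-1 s2^-1 s1^-1 s3 s2^-1 s1^-1]
Gen 8 (s2^-1): push. Stack: [s2 s1^-1 s2^-1 s1^-1 s3 s2^-1 s1^-1 s2^-1]
Gen 9 (s2): cancels prior s2^-1. Stack: [s2 s1^-1 s2^-1 s1^-1 s3 s2^-1 s1^-1]
Gen 10 (s2^-1): push. Stack: [s2 s1^-1 s2^-1 s1^-1 s3 s2^-1 s1^-1 s2^-1]
Reduced word: s2 s1^-1 s2^-1 s1^-1 s3 s2^-1 s1^-1 s2^-1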